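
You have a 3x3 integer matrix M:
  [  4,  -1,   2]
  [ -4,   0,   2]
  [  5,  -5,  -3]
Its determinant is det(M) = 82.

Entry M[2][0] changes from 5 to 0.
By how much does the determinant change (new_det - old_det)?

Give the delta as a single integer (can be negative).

Cofactor C_20 = -2
Entry delta = 0 - 5 = -5
Det delta = entry_delta * cofactor = -5 * -2 = 10

Answer: 10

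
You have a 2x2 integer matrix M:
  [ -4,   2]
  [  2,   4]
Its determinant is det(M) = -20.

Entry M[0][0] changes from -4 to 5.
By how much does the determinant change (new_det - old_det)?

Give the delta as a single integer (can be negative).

Cofactor C_00 = 4
Entry delta = 5 - -4 = 9
Det delta = entry_delta * cofactor = 9 * 4 = 36

Answer: 36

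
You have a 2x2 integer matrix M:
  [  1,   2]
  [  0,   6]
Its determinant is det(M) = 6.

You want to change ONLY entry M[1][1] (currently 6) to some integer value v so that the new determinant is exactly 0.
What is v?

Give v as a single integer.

Answer: 0

Derivation:
det is linear in entry M[1][1]: det = old_det + (v - 6) * C_11
Cofactor C_11 = 1
Want det = 0: 6 + (v - 6) * 1 = 0
  (v - 6) = -6 / 1 = -6
  v = 6 + (-6) = 0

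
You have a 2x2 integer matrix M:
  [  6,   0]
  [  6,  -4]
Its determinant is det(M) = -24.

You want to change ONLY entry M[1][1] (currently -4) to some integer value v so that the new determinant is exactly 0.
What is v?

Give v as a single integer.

Answer: 0

Derivation:
det is linear in entry M[1][1]: det = old_det + (v - -4) * C_11
Cofactor C_11 = 6
Want det = 0: -24 + (v - -4) * 6 = 0
  (v - -4) = 24 / 6 = 4
  v = -4 + (4) = 0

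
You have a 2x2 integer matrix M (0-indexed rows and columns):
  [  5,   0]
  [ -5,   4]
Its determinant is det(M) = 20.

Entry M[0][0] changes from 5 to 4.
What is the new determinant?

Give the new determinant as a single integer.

Answer: 16

Derivation:
det is linear in row 0: changing M[0][0] by delta changes det by delta * cofactor(0,0).
Cofactor C_00 = (-1)^(0+0) * minor(0,0) = 4
Entry delta = 4 - 5 = -1
Det delta = -1 * 4 = -4
New det = 20 + -4 = 16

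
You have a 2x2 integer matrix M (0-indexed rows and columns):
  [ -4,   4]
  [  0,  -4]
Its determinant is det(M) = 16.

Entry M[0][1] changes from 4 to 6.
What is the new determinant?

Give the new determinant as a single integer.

Answer: 16

Derivation:
det is linear in row 0: changing M[0][1] by delta changes det by delta * cofactor(0,1).
Cofactor C_01 = (-1)^(0+1) * minor(0,1) = 0
Entry delta = 6 - 4 = 2
Det delta = 2 * 0 = 0
New det = 16 + 0 = 16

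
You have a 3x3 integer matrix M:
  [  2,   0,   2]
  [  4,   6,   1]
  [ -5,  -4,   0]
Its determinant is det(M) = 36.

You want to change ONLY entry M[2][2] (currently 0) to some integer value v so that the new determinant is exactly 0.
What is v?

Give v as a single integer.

det is linear in entry M[2][2]: det = old_det + (v - 0) * C_22
Cofactor C_22 = 12
Want det = 0: 36 + (v - 0) * 12 = 0
  (v - 0) = -36 / 12 = -3
  v = 0 + (-3) = -3

Answer: -3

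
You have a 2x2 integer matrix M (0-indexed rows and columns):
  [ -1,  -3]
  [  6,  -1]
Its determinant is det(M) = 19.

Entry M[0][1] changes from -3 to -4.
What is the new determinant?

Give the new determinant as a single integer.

det is linear in row 0: changing M[0][1] by delta changes det by delta * cofactor(0,1).
Cofactor C_01 = (-1)^(0+1) * minor(0,1) = -6
Entry delta = -4 - -3 = -1
Det delta = -1 * -6 = 6
New det = 19 + 6 = 25

Answer: 25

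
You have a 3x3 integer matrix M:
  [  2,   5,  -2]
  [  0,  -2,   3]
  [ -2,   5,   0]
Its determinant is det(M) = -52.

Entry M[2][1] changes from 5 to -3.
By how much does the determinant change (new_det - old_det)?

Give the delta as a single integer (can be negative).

Answer: 48

Derivation:
Cofactor C_21 = -6
Entry delta = -3 - 5 = -8
Det delta = entry_delta * cofactor = -8 * -6 = 48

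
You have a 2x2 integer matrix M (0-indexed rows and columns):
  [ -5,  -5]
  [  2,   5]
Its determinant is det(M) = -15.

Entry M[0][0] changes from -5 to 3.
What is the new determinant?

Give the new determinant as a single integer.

Answer: 25

Derivation:
det is linear in row 0: changing M[0][0] by delta changes det by delta * cofactor(0,0).
Cofactor C_00 = (-1)^(0+0) * minor(0,0) = 5
Entry delta = 3 - -5 = 8
Det delta = 8 * 5 = 40
New det = -15 + 40 = 25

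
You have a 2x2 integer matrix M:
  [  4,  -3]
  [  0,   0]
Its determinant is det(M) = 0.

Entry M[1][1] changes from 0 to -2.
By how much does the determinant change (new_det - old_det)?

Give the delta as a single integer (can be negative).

Answer: -8

Derivation:
Cofactor C_11 = 4
Entry delta = -2 - 0 = -2
Det delta = entry_delta * cofactor = -2 * 4 = -8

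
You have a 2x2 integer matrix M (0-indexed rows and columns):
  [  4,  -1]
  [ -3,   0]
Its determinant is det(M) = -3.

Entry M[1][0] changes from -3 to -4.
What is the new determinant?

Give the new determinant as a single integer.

det is linear in row 1: changing M[1][0] by delta changes det by delta * cofactor(1,0).
Cofactor C_10 = (-1)^(1+0) * minor(1,0) = 1
Entry delta = -4 - -3 = -1
Det delta = -1 * 1 = -1
New det = -3 + -1 = -4

Answer: -4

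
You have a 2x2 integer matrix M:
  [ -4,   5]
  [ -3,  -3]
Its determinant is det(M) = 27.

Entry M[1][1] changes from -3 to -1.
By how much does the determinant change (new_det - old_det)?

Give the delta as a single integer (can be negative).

Answer: -8

Derivation:
Cofactor C_11 = -4
Entry delta = -1 - -3 = 2
Det delta = entry_delta * cofactor = 2 * -4 = -8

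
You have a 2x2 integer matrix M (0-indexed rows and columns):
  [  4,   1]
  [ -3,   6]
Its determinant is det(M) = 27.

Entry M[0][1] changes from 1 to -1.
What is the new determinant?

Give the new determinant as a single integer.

Answer: 21

Derivation:
det is linear in row 0: changing M[0][1] by delta changes det by delta * cofactor(0,1).
Cofactor C_01 = (-1)^(0+1) * minor(0,1) = 3
Entry delta = -1 - 1 = -2
Det delta = -2 * 3 = -6
New det = 27 + -6 = 21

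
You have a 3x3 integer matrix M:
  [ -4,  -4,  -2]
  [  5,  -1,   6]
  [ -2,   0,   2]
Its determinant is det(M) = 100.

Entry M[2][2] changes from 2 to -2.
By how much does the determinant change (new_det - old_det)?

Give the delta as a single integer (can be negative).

Cofactor C_22 = 24
Entry delta = -2 - 2 = -4
Det delta = entry_delta * cofactor = -4 * 24 = -96

Answer: -96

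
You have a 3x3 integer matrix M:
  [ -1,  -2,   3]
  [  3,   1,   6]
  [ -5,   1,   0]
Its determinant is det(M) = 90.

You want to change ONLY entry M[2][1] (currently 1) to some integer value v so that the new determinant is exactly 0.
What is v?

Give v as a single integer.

Answer: -5

Derivation:
det is linear in entry M[2][1]: det = old_det + (v - 1) * C_21
Cofactor C_21 = 15
Want det = 0: 90 + (v - 1) * 15 = 0
  (v - 1) = -90 / 15 = -6
  v = 1 + (-6) = -5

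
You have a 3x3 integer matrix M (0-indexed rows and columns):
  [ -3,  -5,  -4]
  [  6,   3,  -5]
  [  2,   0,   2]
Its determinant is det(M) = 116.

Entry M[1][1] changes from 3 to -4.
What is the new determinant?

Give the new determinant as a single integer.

Answer: 102

Derivation:
det is linear in row 1: changing M[1][1] by delta changes det by delta * cofactor(1,1).
Cofactor C_11 = (-1)^(1+1) * minor(1,1) = 2
Entry delta = -4 - 3 = -7
Det delta = -7 * 2 = -14
New det = 116 + -14 = 102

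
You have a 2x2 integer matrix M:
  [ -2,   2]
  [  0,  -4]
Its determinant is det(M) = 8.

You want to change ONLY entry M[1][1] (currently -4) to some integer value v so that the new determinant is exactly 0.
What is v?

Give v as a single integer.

det is linear in entry M[1][1]: det = old_det + (v - -4) * C_11
Cofactor C_11 = -2
Want det = 0: 8 + (v - -4) * -2 = 0
  (v - -4) = -8 / -2 = 4
  v = -4 + (4) = 0

Answer: 0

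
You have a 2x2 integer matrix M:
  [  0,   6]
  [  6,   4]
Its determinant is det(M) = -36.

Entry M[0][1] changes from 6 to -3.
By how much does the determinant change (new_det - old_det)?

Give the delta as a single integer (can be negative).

Cofactor C_01 = -6
Entry delta = -3 - 6 = -9
Det delta = entry_delta * cofactor = -9 * -6 = 54

Answer: 54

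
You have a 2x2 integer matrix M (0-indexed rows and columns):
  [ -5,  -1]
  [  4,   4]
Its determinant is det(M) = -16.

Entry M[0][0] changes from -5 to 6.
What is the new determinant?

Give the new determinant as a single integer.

det is linear in row 0: changing M[0][0] by delta changes det by delta * cofactor(0,0).
Cofactor C_00 = (-1)^(0+0) * minor(0,0) = 4
Entry delta = 6 - -5 = 11
Det delta = 11 * 4 = 44
New det = -16 + 44 = 28

Answer: 28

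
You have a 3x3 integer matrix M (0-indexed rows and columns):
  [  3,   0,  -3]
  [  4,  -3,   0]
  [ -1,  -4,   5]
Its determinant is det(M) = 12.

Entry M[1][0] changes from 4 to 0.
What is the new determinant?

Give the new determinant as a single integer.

det is linear in row 1: changing M[1][0] by delta changes det by delta * cofactor(1,0).
Cofactor C_10 = (-1)^(1+0) * minor(1,0) = 12
Entry delta = 0 - 4 = -4
Det delta = -4 * 12 = -48
New det = 12 + -48 = -36

Answer: -36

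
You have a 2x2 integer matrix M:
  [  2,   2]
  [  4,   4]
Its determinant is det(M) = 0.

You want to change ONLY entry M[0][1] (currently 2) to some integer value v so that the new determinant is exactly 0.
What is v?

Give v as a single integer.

det is linear in entry M[0][1]: det = old_det + (v - 2) * C_01
Cofactor C_01 = -4
Want det = 0: 0 + (v - 2) * -4 = 0
  (v - 2) = 0 / -4 = 0
  v = 2 + (0) = 2

Answer: 2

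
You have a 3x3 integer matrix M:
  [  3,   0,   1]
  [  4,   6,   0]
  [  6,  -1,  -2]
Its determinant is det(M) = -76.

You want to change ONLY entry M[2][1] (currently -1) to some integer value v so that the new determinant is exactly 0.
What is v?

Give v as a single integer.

Answer: 18

Derivation:
det is linear in entry M[2][1]: det = old_det + (v - -1) * C_21
Cofactor C_21 = 4
Want det = 0: -76 + (v - -1) * 4 = 0
  (v - -1) = 76 / 4 = 19
  v = -1 + (19) = 18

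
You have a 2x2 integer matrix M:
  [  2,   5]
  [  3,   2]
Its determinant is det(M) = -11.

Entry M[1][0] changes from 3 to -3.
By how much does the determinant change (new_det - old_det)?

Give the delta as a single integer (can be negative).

Answer: 30

Derivation:
Cofactor C_10 = -5
Entry delta = -3 - 3 = -6
Det delta = entry_delta * cofactor = -6 * -5 = 30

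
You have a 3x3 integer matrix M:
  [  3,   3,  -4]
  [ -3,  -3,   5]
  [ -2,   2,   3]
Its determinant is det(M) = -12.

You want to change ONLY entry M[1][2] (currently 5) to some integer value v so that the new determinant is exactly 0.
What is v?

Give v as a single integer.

Answer: 4

Derivation:
det is linear in entry M[1][2]: det = old_det + (v - 5) * C_12
Cofactor C_12 = -12
Want det = 0: -12 + (v - 5) * -12 = 0
  (v - 5) = 12 / -12 = -1
  v = 5 + (-1) = 4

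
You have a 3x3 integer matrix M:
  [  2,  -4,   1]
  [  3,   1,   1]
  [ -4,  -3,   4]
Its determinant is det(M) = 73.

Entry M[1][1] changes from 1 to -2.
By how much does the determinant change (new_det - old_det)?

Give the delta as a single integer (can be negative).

Answer: -36

Derivation:
Cofactor C_11 = 12
Entry delta = -2 - 1 = -3
Det delta = entry_delta * cofactor = -3 * 12 = -36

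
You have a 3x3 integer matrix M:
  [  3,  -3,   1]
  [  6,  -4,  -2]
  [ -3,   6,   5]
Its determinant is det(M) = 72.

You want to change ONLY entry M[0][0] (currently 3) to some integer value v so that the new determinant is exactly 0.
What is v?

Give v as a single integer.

det is linear in entry M[0][0]: det = old_det + (v - 3) * C_00
Cofactor C_00 = -8
Want det = 0: 72 + (v - 3) * -8 = 0
  (v - 3) = -72 / -8 = 9
  v = 3 + (9) = 12

Answer: 12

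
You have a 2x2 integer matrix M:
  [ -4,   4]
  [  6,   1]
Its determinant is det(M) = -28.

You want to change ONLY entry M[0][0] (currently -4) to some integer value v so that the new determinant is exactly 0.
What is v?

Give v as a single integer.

det is linear in entry M[0][0]: det = old_det + (v - -4) * C_00
Cofactor C_00 = 1
Want det = 0: -28 + (v - -4) * 1 = 0
  (v - -4) = 28 / 1 = 28
  v = -4 + (28) = 24

Answer: 24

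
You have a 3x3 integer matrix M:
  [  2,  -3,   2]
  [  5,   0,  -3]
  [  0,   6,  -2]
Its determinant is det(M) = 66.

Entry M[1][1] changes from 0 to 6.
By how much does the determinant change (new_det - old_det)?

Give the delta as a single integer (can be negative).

Answer: -24

Derivation:
Cofactor C_11 = -4
Entry delta = 6 - 0 = 6
Det delta = entry_delta * cofactor = 6 * -4 = -24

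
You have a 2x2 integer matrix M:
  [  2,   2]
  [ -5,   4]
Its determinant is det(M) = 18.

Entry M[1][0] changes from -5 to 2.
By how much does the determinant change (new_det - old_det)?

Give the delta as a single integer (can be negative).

Answer: -14

Derivation:
Cofactor C_10 = -2
Entry delta = 2 - -5 = 7
Det delta = entry_delta * cofactor = 7 * -2 = -14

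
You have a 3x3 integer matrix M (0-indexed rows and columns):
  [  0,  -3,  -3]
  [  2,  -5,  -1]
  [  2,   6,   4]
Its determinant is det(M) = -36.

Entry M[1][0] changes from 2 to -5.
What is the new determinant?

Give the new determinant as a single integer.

Answer: 6

Derivation:
det is linear in row 1: changing M[1][0] by delta changes det by delta * cofactor(1,0).
Cofactor C_10 = (-1)^(1+0) * minor(1,0) = -6
Entry delta = -5 - 2 = -7
Det delta = -7 * -6 = 42
New det = -36 + 42 = 6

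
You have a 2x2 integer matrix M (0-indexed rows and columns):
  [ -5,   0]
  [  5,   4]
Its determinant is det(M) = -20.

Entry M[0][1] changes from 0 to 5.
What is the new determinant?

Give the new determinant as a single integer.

det is linear in row 0: changing M[0][1] by delta changes det by delta * cofactor(0,1).
Cofactor C_01 = (-1)^(0+1) * minor(0,1) = -5
Entry delta = 5 - 0 = 5
Det delta = 5 * -5 = -25
New det = -20 + -25 = -45

Answer: -45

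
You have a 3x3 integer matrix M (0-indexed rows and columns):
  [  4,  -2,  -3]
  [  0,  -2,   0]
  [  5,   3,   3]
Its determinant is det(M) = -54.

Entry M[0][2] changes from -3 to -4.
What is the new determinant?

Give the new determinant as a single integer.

Answer: -64

Derivation:
det is linear in row 0: changing M[0][2] by delta changes det by delta * cofactor(0,2).
Cofactor C_02 = (-1)^(0+2) * minor(0,2) = 10
Entry delta = -4 - -3 = -1
Det delta = -1 * 10 = -10
New det = -54 + -10 = -64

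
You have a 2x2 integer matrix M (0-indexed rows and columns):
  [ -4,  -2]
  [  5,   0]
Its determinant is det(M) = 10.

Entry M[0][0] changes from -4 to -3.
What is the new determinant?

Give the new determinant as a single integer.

det is linear in row 0: changing M[0][0] by delta changes det by delta * cofactor(0,0).
Cofactor C_00 = (-1)^(0+0) * minor(0,0) = 0
Entry delta = -3 - -4 = 1
Det delta = 1 * 0 = 0
New det = 10 + 0 = 10

Answer: 10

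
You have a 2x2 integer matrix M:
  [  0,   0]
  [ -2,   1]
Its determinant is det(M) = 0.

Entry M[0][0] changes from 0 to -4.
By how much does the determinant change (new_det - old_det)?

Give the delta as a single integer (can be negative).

Cofactor C_00 = 1
Entry delta = -4 - 0 = -4
Det delta = entry_delta * cofactor = -4 * 1 = -4

Answer: -4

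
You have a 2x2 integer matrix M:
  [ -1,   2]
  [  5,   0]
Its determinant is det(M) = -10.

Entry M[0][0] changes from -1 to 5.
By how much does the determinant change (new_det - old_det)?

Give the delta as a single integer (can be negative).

Cofactor C_00 = 0
Entry delta = 5 - -1 = 6
Det delta = entry_delta * cofactor = 6 * 0 = 0

Answer: 0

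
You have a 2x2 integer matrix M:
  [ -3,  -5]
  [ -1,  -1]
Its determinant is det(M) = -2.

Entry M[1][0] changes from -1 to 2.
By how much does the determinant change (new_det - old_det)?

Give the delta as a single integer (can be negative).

Cofactor C_10 = 5
Entry delta = 2 - -1 = 3
Det delta = entry_delta * cofactor = 3 * 5 = 15

Answer: 15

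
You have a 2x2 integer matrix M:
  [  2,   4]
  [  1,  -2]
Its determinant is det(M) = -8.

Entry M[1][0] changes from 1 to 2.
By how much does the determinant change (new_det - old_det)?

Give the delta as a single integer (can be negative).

Answer: -4

Derivation:
Cofactor C_10 = -4
Entry delta = 2 - 1 = 1
Det delta = entry_delta * cofactor = 1 * -4 = -4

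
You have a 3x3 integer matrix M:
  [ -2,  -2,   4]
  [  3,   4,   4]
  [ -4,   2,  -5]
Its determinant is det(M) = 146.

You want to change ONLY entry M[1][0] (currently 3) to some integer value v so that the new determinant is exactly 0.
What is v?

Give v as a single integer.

det is linear in entry M[1][0]: det = old_det + (v - 3) * C_10
Cofactor C_10 = -2
Want det = 0: 146 + (v - 3) * -2 = 0
  (v - 3) = -146 / -2 = 73
  v = 3 + (73) = 76

Answer: 76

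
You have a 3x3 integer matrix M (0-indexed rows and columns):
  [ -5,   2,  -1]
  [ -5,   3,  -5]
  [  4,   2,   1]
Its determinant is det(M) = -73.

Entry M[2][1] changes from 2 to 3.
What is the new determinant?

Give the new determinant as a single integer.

det is linear in row 2: changing M[2][1] by delta changes det by delta * cofactor(2,1).
Cofactor C_21 = (-1)^(2+1) * minor(2,1) = -20
Entry delta = 3 - 2 = 1
Det delta = 1 * -20 = -20
New det = -73 + -20 = -93

Answer: -93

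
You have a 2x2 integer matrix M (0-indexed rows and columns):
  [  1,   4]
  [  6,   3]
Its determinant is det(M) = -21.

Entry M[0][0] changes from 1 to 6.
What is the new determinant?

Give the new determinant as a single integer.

det is linear in row 0: changing M[0][0] by delta changes det by delta * cofactor(0,0).
Cofactor C_00 = (-1)^(0+0) * minor(0,0) = 3
Entry delta = 6 - 1 = 5
Det delta = 5 * 3 = 15
New det = -21 + 15 = -6

Answer: -6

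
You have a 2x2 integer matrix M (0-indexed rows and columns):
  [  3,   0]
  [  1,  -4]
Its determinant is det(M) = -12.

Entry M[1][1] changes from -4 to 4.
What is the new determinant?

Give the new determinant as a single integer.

Answer: 12

Derivation:
det is linear in row 1: changing M[1][1] by delta changes det by delta * cofactor(1,1).
Cofactor C_11 = (-1)^(1+1) * minor(1,1) = 3
Entry delta = 4 - -4 = 8
Det delta = 8 * 3 = 24
New det = -12 + 24 = 12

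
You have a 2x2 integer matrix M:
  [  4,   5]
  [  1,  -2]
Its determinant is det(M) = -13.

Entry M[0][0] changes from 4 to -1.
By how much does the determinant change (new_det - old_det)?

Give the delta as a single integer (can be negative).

Cofactor C_00 = -2
Entry delta = -1 - 4 = -5
Det delta = entry_delta * cofactor = -5 * -2 = 10

Answer: 10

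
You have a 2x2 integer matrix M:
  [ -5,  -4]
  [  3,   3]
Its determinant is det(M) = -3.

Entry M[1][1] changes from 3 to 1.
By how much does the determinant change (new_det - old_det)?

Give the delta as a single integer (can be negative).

Cofactor C_11 = -5
Entry delta = 1 - 3 = -2
Det delta = entry_delta * cofactor = -2 * -5 = 10

Answer: 10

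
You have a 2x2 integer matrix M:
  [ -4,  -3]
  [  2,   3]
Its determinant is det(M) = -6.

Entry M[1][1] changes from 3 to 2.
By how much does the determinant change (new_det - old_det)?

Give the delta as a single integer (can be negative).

Cofactor C_11 = -4
Entry delta = 2 - 3 = -1
Det delta = entry_delta * cofactor = -1 * -4 = 4

Answer: 4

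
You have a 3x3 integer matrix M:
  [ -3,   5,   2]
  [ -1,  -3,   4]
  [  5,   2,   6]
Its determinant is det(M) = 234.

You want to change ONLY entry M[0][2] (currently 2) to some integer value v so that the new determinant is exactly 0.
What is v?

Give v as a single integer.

Answer: -16

Derivation:
det is linear in entry M[0][2]: det = old_det + (v - 2) * C_02
Cofactor C_02 = 13
Want det = 0: 234 + (v - 2) * 13 = 0
  (v - 2) = -234 / 13 = -18
  v = 2 + (-18) = -16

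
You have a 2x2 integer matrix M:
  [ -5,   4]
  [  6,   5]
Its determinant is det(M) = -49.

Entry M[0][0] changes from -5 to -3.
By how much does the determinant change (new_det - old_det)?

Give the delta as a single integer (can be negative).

Cofactor C_00 = 5
Entry delta = -3 - -5 = 2
Det delta = entry_delta * cofactor = 2 * 5 = 10

Answer: 10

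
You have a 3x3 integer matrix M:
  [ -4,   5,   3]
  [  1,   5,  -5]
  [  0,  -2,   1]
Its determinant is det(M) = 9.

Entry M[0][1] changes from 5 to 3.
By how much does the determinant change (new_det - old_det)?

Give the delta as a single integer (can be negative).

Cofactor C_01 = -1
Entry delta = 3 - 5 = -2
Det delta = entry_delta * cofactor = -2 * -1 = 2

Answer: 2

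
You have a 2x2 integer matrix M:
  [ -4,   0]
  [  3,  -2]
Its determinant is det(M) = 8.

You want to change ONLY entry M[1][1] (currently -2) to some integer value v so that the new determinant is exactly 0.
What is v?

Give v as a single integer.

det is linear in entry M[1][1]: det = old_det + (v - -2) * C_11
Cofactor C_11 = -4
Want det = 0: 8 + (v - -2) * -4 = 0
  (v - -2) = -8 / -4 = 2
  v = -2 + (2) = 0

Answer: 0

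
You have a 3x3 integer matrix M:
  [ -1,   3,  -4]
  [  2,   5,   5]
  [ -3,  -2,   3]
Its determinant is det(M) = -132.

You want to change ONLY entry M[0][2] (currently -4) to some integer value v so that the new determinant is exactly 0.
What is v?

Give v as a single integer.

det is linear in entry M[0][2]: det = old_det + (v - -4) * C_02
Cofactor C_02 = 11
Want det = 0: -132 + (v - -4) * 11 = 0
  (v - -4) = 132 / 11 = 12
  v = -4 + (12) = 8

Answer: 8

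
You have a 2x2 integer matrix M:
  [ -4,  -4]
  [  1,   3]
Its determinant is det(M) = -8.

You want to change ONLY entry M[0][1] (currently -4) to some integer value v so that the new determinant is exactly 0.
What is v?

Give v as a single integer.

Answer: -12

Derivation:
det is linear in entry M[0][1]: det = old_det + (v - -4) * C_01
Cofactor C_01 = -1
Want det = 0: -8 + (v - -4) * -1 = 0
  (v - -4) = 8 / -1 = -8
  v = -4 + (-8) = -12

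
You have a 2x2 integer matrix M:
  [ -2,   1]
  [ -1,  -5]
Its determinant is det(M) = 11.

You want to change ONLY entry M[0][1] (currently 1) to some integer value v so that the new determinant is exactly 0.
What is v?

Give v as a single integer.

det is linear in entry M[0][1]: det = old_det + (v - 1) * C_01
Cofactor C_01 = 1
Want det = 0: 11 + (v - 1) * 1 = 0
  (v - 1) = -11 / 1 = -11
  v = 1 + (-11) = -10

Answer: -10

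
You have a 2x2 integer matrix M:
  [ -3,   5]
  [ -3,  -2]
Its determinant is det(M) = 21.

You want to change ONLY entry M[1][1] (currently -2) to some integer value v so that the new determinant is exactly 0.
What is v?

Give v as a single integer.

Answer: 5

Derivation:
det is linear in entry M[1][1]: det = old_det + (v - -2) * C_11
Cofactor C_11 = -3
Want det = 0: 21 + (v - -2) * -3 = 0
  (v - -2) = -21 / -3 = 7
  v = -2 + (7) = 5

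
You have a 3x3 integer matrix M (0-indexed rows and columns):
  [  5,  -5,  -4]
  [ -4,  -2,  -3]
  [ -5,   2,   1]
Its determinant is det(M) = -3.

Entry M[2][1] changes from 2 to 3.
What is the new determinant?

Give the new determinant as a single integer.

det is linear in row 2: changing M[2][1] by delta changes det by delta * cofactor(2,1).
Cofactor C_21 = (-1)^(2+1) * minor(2,1) = 31
Entry delta = 3 - 2 = 1
Det delta = 1 * 31 = 31
New det = -3 + 31 = 28

Answer: 28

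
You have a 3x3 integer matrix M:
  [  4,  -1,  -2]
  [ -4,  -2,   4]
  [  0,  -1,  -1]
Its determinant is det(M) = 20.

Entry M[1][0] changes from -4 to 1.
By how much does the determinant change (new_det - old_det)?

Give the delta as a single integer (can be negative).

Answer: 5

Derivation:
Cofactor C_10 = 1
Entry delta = 1 - -4 = 5
Det delta = entry_delta * cofactor = 5 * 1 = 5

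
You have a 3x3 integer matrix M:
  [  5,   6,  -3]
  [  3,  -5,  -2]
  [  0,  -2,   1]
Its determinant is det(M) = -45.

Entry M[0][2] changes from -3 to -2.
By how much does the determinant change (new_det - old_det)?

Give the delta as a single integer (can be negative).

Cofactor C_02 = -6
Entry delta = -2 - -3 = 1
Det delta = entry_delta * cofactor = 1 * -6 = -6

Answer: -6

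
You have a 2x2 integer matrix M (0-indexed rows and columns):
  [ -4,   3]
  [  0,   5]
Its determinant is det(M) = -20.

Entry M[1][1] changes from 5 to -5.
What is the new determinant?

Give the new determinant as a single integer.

det is linear in row 1: changing M[1][1] by delta changes det by delta * cofactor(1,1).
Cofactor C_11 = (-1)^(1+1) * minor(1,1) = -4
Entry delta = -5 - 5 = -10
Det delta = -10 * -4 = 40
New det = -20 + 40 = 20

Answer: 20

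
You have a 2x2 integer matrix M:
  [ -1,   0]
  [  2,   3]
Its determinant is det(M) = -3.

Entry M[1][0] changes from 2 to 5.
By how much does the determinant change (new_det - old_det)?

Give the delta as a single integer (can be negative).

Cofactor C_10 = 0
Entry delta = 5 - 2 = 3
Det delta = entry_delta * cofactor = 3 * 0 = 0

Answer: 0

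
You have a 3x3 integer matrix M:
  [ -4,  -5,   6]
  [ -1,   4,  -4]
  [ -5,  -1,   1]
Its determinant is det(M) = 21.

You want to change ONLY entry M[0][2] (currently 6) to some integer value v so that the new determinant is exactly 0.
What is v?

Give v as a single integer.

Answer: 5

Derivation:
det is linear in entry M[0][2]: det = old_det + (v - 6) * C_02
Cofactor C_02 = 21
Want det = 0: 21 + (v - 6) * 21 = 0
  (v - 6) = -21 / 21 = -1
  v = 6 + (-1) = 5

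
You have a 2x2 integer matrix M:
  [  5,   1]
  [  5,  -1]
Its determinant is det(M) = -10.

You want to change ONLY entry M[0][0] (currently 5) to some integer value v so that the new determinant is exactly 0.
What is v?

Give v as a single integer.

det is linear in entry M[0][0]: det = old_det + (v - 5) * C_00
Cofactor C_00 = -1
Want det = 0: -10 + (v - 5) * -1 = 0
  (v - 5) = 10 / -1 = -10
  v = 5 + (-10) = -5

Answer: -5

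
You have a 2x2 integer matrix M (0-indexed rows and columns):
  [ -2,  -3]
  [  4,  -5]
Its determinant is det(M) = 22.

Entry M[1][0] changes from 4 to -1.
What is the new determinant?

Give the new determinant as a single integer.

det is linear in row 1: changing M[1][0] by delta changes det by delta * cofactor(1,0).
Cofactor C_10 = (-1)^(1+0) * minor(1,0) = 3
Entry delta = -1 - 4 = -5
Det delta = -5 * 3 = -15
New det = 22 + -15 = 7

Answer: 7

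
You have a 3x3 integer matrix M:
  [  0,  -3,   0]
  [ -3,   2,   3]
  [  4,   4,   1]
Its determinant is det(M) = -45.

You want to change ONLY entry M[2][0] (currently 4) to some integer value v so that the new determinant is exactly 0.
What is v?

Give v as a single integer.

det is linear in entry M[2][0]: det = old_det + (v - 4) * C_20
Cofactor C_20 = -9
Want det = 0: -45 + (v - 4) * -9 = 0
  (v - 4) = 45 / -9 = -5
  v = 4 + (-5) = -1

Answer: -1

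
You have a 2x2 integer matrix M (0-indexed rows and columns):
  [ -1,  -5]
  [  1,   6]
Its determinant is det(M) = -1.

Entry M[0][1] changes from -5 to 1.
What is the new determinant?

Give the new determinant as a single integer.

det is linear in row 0: changing M[0][1] by delta changes det by delta * cofactor(0,1).
Cofactor C_01 = (-1)^(0+1) * minor(0,1) = -1
Entry delta = 1 - -5 = 6
Det delta = 6 * -1 = -6
New det = -1 + -6 = -7

Answer: -7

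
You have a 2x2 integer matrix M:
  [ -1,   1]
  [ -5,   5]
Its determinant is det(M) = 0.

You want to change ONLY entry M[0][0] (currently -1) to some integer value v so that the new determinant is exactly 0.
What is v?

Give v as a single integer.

Answer: -1

Derivation:
det is linear in entry M[0][0]: det = old_det + (v - -1) * C_00
Cofactor C_00 = 5
Want det = 0: 0 + (v - -1) * 5 = 0
  (v - -1) = 0 / 5 = 0
  v = -1 + (0) = -1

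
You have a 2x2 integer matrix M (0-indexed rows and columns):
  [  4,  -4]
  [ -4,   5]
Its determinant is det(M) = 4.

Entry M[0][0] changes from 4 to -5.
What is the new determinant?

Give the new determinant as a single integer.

det is linear in row 0: changing M[0][0] by delta changes det by delta * cofactor(0,0).
Cofactor C_00 = (-1)^(0+0) * minor(0,0) = 5
Entry delta = -5 - 4 = -9
Det delta = -9 * 5 = -45
New det = 4 + -45 = -41

Answer: -41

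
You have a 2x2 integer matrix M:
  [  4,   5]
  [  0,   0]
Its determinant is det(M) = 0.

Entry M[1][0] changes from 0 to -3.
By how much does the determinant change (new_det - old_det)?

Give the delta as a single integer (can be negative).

Cofactor C_10 = -5
Entry delta = -3 - 0 = -3
Det delta = entry_delta * cofactor = -3 * -5 = 15

Answer: 15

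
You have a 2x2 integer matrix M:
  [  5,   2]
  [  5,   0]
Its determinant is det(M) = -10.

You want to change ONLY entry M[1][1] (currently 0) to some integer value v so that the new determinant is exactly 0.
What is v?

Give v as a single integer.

Answer: 2

Derivation:
det is linear in entry M[1][1]: det = old_det + (v - 0) * C_11
Cofactor C_11 = 5
Want det = 0: -10 + (v - 0) * 5 = 0
  (v - 0) = 10 / 5 = 2
  v = 0 + (2) = 2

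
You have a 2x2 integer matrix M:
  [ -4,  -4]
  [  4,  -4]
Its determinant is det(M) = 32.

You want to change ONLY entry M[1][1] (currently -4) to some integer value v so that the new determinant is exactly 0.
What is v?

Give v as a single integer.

Answer: 4

Derivation:
det is linear in entry M[1][1]: det = old_det + (v - -4) * C_11
Cofactor C_11 = -4
Want det = 0: 32 + (v - -4) * -4 = 0
  (v - -4) = -32 / -4 = 8
  v = -4 + (8) = 4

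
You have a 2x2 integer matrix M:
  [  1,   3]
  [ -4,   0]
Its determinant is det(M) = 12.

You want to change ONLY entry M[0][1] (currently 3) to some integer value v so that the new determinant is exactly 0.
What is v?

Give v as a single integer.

det is linear in entry M[0][1]: det = old_det + (v - 3) * C_01
Cofactor C_01 = 4
Want det = 0: 12 + (v - 3) * 4 = 0
  (v - 3) = -12 / 4 = -3
  v = 3 + (-3) = 0

Answer: 0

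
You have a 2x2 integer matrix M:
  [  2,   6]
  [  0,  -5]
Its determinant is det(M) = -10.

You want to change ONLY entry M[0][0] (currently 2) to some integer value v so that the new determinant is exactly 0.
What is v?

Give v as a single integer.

det is linear in entry M[0][0]: det = old_det + (v - 2) * C_00
Cofactor C_00 = -5
Want det = 0: -10 + (v - 2) * -5 = 0
  (v - 2) = 10 / -5 = -2
  v = 2 + (-2) = 0

Answer: 0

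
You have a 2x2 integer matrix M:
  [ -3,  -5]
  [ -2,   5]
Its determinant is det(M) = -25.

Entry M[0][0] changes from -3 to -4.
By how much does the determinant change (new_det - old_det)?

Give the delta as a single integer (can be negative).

Cofactor C_00 = 5
Entry delta = -4 - -3 = -1
Det delta = entry_delta * cofactor = -1 * 5 = -5

Answer: -5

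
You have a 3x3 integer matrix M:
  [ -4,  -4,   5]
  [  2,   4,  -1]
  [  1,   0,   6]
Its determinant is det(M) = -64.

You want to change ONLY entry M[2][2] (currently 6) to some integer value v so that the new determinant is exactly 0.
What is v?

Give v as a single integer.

Answer: -2

Derivation:
det is linear in entry M[2][2]: det = old_det + (v - 6) * C_22
Cofactor C_22 = -8
Want det = 0: -64 + (v - 6) * -8 = 0
  (v - 6) = 64 / -8 = -8
  v = 6 + (-8) = -2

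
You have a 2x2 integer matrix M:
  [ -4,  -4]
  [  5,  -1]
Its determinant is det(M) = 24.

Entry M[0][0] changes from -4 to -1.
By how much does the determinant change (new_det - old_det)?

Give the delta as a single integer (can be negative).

Cofactor C_00 = -1
Entry delta = -1 - -4 = 3
Det delta = entry_delta * cofactor = 3 * -1 = -3

Answer: -3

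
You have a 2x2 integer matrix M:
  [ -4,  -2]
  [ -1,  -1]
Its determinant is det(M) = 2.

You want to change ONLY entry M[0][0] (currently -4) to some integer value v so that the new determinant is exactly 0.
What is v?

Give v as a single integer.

Answer: -2

Derivation:
det is linear in entry M[0][0]: det = old_det + (v - -4) * C_00
Cofactor C_00 = -1
Want det = 0: 2 + (v - -4) * -1 = 0
  (v - -4) = -2 / -1 = 2
  v = -4 + (2) = -2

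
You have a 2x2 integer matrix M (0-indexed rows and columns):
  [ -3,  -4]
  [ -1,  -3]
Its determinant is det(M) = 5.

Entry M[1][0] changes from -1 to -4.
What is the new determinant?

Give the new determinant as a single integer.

Answer: -7

Derivation:
det is linear in row 1: changing M[1][0] by delta changes det by delta * cofactor(1,0).
Cofactor C_10 = (-1)^(1+0) * minor(1,0) = 4
Entry delta = -4 - -1 = -3
Det delta = -3 * 4 = -12
New det = 5 + -12 = -7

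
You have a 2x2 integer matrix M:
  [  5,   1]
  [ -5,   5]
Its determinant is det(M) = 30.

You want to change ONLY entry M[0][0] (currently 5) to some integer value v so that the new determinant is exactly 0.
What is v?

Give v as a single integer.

det is linear in entry M[0][0]: det = old_det + (v - 5) * C_00
Cofactor C_00 = 5
Want det = 0: 30 + (v - 5) * 5 = 0
  (v - 5) = -30 / 5 = -6
  v = 5 + (-6) = -1

Answer: -1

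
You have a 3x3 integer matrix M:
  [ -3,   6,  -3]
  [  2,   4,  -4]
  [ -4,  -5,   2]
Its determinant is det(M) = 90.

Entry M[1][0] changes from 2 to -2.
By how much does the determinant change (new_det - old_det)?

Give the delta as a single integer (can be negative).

Cofactor C_10 = 3
Entry delta = -2 - 2 = -4
Det delta = entry_delta * cofactor = -4 * 3 = -12

Answer: -12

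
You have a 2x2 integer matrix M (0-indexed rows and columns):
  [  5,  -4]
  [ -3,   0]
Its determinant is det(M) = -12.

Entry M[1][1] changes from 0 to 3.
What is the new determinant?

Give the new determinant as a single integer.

Answer: 3

Derivation:
det is linear in row 1: changing M[1][1] by delta changes det by delta * cofactor(1,1).
Cofactor C_11 = (-1)^(1+1) * minor(1,1) = 5
Entry delta = 3 - 0 = 3
Det delta = 3 * 5 = 15
New det = -12 + 15 = 3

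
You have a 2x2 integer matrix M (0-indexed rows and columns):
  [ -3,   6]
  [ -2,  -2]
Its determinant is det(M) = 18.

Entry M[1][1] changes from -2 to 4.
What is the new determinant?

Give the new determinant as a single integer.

Answer: 0

Derivation:
det is linear in row 1: changing M[1][1] by delta changes det by delta * cofactor(1,1).
Cofactor C_11 = (-1)^(1+1) * minor(1,1) = -3
Entry delta = 4 - -2 = 6
Det delta = 6 * -3 = -18
New det = 18 + -18 = 0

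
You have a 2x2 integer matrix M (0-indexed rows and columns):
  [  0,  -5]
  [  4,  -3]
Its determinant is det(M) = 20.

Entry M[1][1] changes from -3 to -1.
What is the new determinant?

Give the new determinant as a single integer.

det is linear in row 1: changing M[1][1] by delta changes det by delta * cofactor(1,1).
Cofactor C_11 = (-1)^(1+1) * minor(1,1) = 0
Entry delta = -1 - -3 = 2
Det delta = 2 * 0 = 0
New det = 20 + 0 = 20

Answer: 20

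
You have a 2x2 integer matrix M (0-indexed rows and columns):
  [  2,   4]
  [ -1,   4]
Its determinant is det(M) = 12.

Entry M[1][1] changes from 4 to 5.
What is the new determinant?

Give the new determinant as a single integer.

Answer: 14

Derivation:
det is linear in row 1: changing M[1][1] by delta changes det by delta * cofactor(1,1).
Cofactor C_11 = (-1)^(1+1) * minor(1,1) = 2
Entry delta = 5 - 4 = 1
Det delta = 1 * 2 = 2
New det = 12 + 2 = 14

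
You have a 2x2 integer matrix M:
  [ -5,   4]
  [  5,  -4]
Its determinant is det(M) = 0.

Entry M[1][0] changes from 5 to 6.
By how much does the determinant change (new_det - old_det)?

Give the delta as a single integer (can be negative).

Answer: -4

Derivation:
Cofactor C_10 = -4
Entry delta = 6 - 5 = 1
Det delta = entry_delta * cofactor = 1 * -4 = -4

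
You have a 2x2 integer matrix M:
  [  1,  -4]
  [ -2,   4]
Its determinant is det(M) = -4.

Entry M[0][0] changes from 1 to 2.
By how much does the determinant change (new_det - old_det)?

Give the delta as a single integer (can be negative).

Answer: 4

Derivation:
Cofactor C_00 = 4
Entry delta = 2 - 1 = 1
Det delta = entry_delta * cofactor = 1 * 4 = 4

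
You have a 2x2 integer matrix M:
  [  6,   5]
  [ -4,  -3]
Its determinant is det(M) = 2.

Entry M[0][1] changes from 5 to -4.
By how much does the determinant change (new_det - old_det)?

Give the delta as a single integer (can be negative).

Cofactor C_01 = 4
Entry delta = -4 - 5 = -9
Det delta = entry_delta * cofactor = -9 * 4 = -36

Answer: -36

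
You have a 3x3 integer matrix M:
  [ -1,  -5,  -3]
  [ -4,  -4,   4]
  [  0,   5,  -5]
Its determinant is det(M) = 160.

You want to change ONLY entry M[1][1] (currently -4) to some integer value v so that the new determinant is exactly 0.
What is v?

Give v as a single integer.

det is linear in entry M[1][1]: det = old_det + (v - -4) * C_11
Cofactor C_11 = 5
Want det = 0: 160 + (v - -4) * 5 = 0
  (v - -4) = -160 / 5 = -32
  v = -4 + (-32) = -36

Answer: -36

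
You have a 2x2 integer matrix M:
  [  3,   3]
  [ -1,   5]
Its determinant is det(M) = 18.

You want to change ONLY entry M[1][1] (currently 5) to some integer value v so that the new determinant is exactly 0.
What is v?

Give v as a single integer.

det is linear in entry M[1][1]: det = old_det + (v - 5) * C_11
Cofactor C_11 = 3
Want det = 0: 18 + (v - 5) * 3 = 0
  (v - 5) = -18 / 3 = -6
  v = 5 + (-6) = -1

Answer: -1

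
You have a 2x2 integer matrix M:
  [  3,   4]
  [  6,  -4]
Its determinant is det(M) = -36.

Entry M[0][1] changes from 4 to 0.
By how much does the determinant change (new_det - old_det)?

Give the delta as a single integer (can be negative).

Cofactor C_01 = -6
Entry delta = 0 - 4 = -4
Det delta = entry_delta * cofactor = -4 * -6 = 24

Answer: 24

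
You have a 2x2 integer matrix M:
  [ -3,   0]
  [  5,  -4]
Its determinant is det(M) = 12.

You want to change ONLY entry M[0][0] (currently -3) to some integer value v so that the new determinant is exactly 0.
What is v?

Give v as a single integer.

Answer: 0

Derivation:
det is linear in entry M[0][0]: det = old_det + (v - -3) * C_00
Cofactor C_00 = -4
Want det = 0: 12 + (v - -3) * -4 = 0
  (v - -3) = -12 / -4 = 3
  v = -3 + (3) = 0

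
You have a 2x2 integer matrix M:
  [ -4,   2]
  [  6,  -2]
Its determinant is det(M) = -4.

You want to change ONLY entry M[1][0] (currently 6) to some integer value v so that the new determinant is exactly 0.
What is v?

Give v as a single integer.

det is linear in entry M[1][0]: det = old_det + (v - 6) * C_10
Cofactor C_10 = -2
Want det = 0: -4 + (v - 6) * -2 = 0
  (v - 6) = 4 / -2 = -2
  v = 6 + (-2) = 4

Answer: 4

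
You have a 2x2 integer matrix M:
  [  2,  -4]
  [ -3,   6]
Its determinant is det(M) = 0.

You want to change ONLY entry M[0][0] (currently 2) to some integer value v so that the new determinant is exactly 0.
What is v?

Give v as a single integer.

Answer: 2

Derivation:
det is linear in entry M[0][0]: det = old_det + (v - 2) * C_00
Cofactor C_00 = 6
Want det = 0: 0 + (v - 2) * 6 = 0
  (v - 2) = 0 / 6 = 0
  v = 2 + (0) = 2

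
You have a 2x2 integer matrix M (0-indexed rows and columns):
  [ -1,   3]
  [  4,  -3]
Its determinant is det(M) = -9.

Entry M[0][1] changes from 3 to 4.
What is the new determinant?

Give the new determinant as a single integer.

Answer: -13

Derivation:
det is linear in row 0: changing M[0][1] by delta changes det by delta * cofactor(0,1).
Cofactor C_01 = (-1)^(0+1) * minor(0,1) = -4
Entry delta = 4 - 3 = 1
Det delta = 1 * -4 = -4
New det = -9 + -4 = -13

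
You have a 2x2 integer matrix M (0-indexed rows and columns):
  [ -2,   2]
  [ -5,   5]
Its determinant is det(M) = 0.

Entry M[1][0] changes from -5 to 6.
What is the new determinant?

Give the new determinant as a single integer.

det is linear in row 1: changing M[1][0] by delta changes det by delta * cofactor(1,0).
Cofactor C_10 = (-1)^(1+0) * minor(1,0) = -2
Entry delta = 6 - -5 = 11
Det delta = 11 * -2 = -22
New det = 0 + -22 = -22

Answer: -22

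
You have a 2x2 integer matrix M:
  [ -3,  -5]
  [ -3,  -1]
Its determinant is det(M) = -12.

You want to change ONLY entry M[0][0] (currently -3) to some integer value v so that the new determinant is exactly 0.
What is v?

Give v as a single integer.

det is linear in entry M[0][0]: det = old_det + (v - -3) * C_00
Cofactor C_00 = -1
Want det = 0: -12 + (v - -3) * -1 = 0
  (v - -3) = 12 / -1 = -12
  v = -3 + (-12) = -15

Answer: -15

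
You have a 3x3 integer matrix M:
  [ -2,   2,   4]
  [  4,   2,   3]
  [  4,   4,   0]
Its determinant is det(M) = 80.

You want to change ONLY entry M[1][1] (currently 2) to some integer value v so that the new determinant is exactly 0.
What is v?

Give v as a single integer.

det is linear in entry M[1][1]: det = old_det + (v - 2) * C_11
Cofactor C_11 = -16
Want det = 0: 80 + (v - 2) * -16 = 0
  (v - 2) = -80 / -16 = 5
  v = 2 + (5) = 7

Answer: 7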